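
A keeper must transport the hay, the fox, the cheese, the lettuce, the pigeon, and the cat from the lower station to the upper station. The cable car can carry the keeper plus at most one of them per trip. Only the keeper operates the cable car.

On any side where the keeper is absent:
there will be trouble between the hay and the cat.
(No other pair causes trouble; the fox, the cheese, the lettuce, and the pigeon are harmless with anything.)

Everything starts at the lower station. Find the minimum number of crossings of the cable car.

Counting alone: the keeper can take at most 1 across per trip to the upper station, so moving all 6 needs at least 6 loaded trips out, with a return between consecutive ones — at least 11 crossings.
The plan below uses exactly 11 crossings, so it is optimal:
1. Keeper goes to the upper station with the hay.  [the lower station: the cat, the cheese, the fox, the lettuce, the pigeon | the upper station: the hay]
2. Keeper goes back to the lower station alone.  [the lower station: the cat, the cheese, the fox, the lettuce, the pigeon | the upper station: the hay]
3. Keeper goes to the upper station with the fox.  [the lower station: the cat, the cheese, the lettuce, the pigeon | the upper station: the fox, the hay]
4. Keeper goes back to the lower station alone.  [the lower station: the cat, the cheese, the lettuce, the pigeon | the upper station: the fox, the hay]
5. Keeper goes to the upper station with the cheese.  [the lower station: the cat, the lettuce, the pigeon | the upper station: the cheese, the fox, the hay]
6. Keeper goes back to the lower station alone.  [the lower station: the cat, the lettuce, the pigeon | the upper station: the cheese, the fox, the hay]
7. Keeper goes to the upper station with the lettuce.  [the lower station: the cat, the pigeon | the upper station: the cheese, the fox, the hay, the lettuce]
8. Keeper goes back to the lower station alone.  [the lower station: the cat, the pigeon | the upper station: the cheese, the fox, the hay, the lettuce]
9. Keeper goes to the upper station with the pigeon.  [the lower station: the cat | the upper station: the cheese, the fox, the hay, the lettuce, the pigeon]
10. Keeper goes back to the lower station alone.  [the lower station: the cat | the upper station: the cheese, the fox, the hay, the lettuce, the pigeon]
11. Keeper goes to the upper station with the cat.  [the lower station: — | the upper station: the cat, the cheese, the fox, the hay, the lettuce, the pigeon]

11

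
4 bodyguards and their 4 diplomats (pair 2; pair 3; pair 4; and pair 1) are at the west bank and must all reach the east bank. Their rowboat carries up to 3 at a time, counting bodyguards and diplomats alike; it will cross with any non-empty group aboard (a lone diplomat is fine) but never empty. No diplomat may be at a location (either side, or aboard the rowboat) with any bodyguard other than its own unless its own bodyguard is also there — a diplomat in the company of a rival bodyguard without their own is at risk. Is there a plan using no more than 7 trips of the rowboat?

No

Counting alone: each trip to the east bank takes at most 3 across and each return brings at least 1 back, so after t trips out (and t−1 returns) at most 3t − (t−1) of the 8 are across; that first reaches 8 at t = 4, so at least 7 crossings are needed.
The safety rule pushes this higher. Following every safe sequence of crossings, the most of the 8 that can be at the east bank as the rowboat arrives there on crossing 7 is 7 — never all 8.
So the move cannot be finished within 7 crossings. (The shortest complete plan takes 9:)
1. bodyguard 2 and diplomat 2 cross → the east bank.
2. bodyguard 2 crosses ← the west bank.
3. bodyguard 2, bodyguard 3, and diplomat 3 cross → the east bank.
4. bodyguard 2 and diplomat 2 cross ← the west bank.
5. bodyguard 1, bodyguard 2, and bodyguard 4 cross → the east bank.
6. diplomat 3 crosses ← the west bank.
7. diplomat 2 and diplomat 3 cross → the east bank.
8. diplomat 2 crosses ← the west bank.
9. diplomat 1, diplomat 2, and diplomat 4 cross → the east bank.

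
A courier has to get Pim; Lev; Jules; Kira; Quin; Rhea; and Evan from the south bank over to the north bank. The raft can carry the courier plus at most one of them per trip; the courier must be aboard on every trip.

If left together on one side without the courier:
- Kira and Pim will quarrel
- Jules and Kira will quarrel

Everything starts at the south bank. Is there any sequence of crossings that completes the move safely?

1. Courier goes to the north bank with Kira.  [the south bank: Evan, Jules, Lev, Pim, Quin, Rhea | the north bank: Kira]
2. Courier goes back to the south bank alone.  [the south bank: Evan, Jules, Lev, Pim, Quin, Rhea | the north bank: Kira]
3. Courier goes to the north bank with Pim.  [the south bank: Evan, Jules, Lev, Quin, Rhea | the north bank: Kira, Pim]
4. Courier goes back to the south bank with Kira.  [the south bank: Evan, Jules, Kira, Lev, Quin, Rhea | the north bank: Pim]
5. Courier goes to the north bank with Jules.  [the south bank: Evan, Kira, Lev, Quin, Rhea | the north bank: Jules, Pim]
6. Courier goes back to the south bank alone.  [the south bank: Evan, Kira, Lev, Quin, Rhea | the north bank: Jules, Pim]
7. Courier goes to the north bank with Lev.  [the south bank: Evan, Kira, Quin, Rhea | the north bank: Jules, Lev, Pim]
8. Courier goes back to the south bank alone.  [the south bank: Evan, Kira, Quin, Rhea | the north bank: Jules, Lev, Pim]
9. Courier goes to the north bank with Quin.  [the south bank: Evan, Kira, Rhea | the north bank: Jules, Lev, Pim, Quin]
10. Courier goes back to the south bank alone.  [the south bank: Evan, Kira, Rhea | the north bank: Jules, Lev, Pim, Quin]
11. Courier goes to the north bank with Rhea.  [the south bank: Evan, Kira | the north bank: Jules, Lev, Pim, Quin, Rhea]
12. Courier goes back to the south bank alone.  [the south bank: Evan, Kira | the north bank: Jules, Lev, Pim, Quin, Rhea]
13. Courier goes to the north bank with Evan.  [the south bank: Kira | the north bank: Evan, Jules, Lev, Pim, Quin, Rhea]
14. Courier goes back to the south bank alone.  [the south bank: Kira | the north bank: Evan, Jules, Lev, Pim, Quin, Rhea]
15. Courier goes to the north bank with Kira.  [the south bank: — | the north bank: Evan, Jules, Kira, Lev, Pim, Quin, Rhea]

Yes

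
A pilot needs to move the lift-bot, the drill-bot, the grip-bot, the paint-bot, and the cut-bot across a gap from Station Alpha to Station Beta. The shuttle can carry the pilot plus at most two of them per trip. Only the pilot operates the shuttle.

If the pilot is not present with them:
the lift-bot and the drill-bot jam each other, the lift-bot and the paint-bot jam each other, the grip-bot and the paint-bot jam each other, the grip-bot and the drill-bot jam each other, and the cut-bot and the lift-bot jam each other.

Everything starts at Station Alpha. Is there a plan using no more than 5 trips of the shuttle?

Counting alone: the pilot can take at most 2 across per trip to Station Beta, so moving all 5 needs at least 3 loaded trips out, with a return between consecutive ones — at least 5 crossings.
The safety rule pushes this higher. Following every safe sequence of crossings, the most of the 5 that can be at Station Beta as the shuttle arrives there on crossing 5 is 4 — never all 5.
So the move cannot be finished within 5 crossings. (The shortest complete plan takes 7:)
1. Pilot goes to Station Beta with the grip-bot and the lift-bot.  [Station Alpha: the cut-bot, the drill-bot, the paint-bot | Station Beta: the grip-bot, the lift-bot]
2. Pilot goes back to Station Alpha alone.  [Station Alpha: the cut-bot, the drill-bot, the paint-bot | Station Beta: the grip-bot, the lift-bot]
3. Pilot goes to Station Beta with the drill-bot.  [Station Alpha: the cut-bot, the paint-bot | Station Beta: the drill-bot, the grip-bot, the lift-bot]
4. Pilot goes back to Station Alpha with the grip-bot and the lift-bot.  [Station Alpha: the cut-bot, the grip-bot, the lift-bot, the paint-bot | Station Beta: the drill-bot]
5. Pilot goes to Station Beta with the cut-bot and the paint-bot.  [Station Alpha: the grip-bot, the lift-bot | Station Beta: the cut-bot, the drill-bot, the paint-bot]
6. Pilot goes back to Station Alpha alone.  [Station Alpha: the grip-bot, the lift-bot | Station Beta: the cut-bot, the drill-bot, the paint-bot]
7. Pilot goes to Station Beta with the grip-bot and the lift-bot.  [Station Alpha: — | Station Beta: the cut-bot, the drill-bot, the grip-bot, the lift-bot, the paint-bot]

No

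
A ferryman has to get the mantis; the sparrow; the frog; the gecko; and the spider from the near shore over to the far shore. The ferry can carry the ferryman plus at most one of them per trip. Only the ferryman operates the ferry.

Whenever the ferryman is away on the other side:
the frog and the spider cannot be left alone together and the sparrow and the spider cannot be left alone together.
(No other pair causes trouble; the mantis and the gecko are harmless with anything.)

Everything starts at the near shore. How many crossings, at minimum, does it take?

Counting alone: the ferryman can take at most 1 across per trip to the far shore, so moving all 5 needs at least 5 loaded trips out, with a return between consecutive ones — at least 9 crossings.
The safety rule pushes this higher. Following every safe sequence of crossings, the most of the 5 that can be at the far shore as the ferry arrives there on crossing 9 is 4 — never all 5.
So no plan with fewer than 11 crossings exists, and this one achieves 11:
1. Ferryman goes to the far shore with the spider.
2. Ferryman goes back to the near shore alone.
3. Ferryman goes to the far shore with the mantis.
4. Ferryman goes back to the near shore alone.
5. Ferryman goes to the far shore with the sparrow.
6. Ferryman goes back to the near shore with the spider.
7. Ferryman goes to the far shore with the frog.
8. Ferryman goes back to the near shore alone.
9. Ferryman goes to the far shore with the gecko.
10. Ferryman goes back to the near shore alone.
11. Ferryman goes to the far shore with the spider.

11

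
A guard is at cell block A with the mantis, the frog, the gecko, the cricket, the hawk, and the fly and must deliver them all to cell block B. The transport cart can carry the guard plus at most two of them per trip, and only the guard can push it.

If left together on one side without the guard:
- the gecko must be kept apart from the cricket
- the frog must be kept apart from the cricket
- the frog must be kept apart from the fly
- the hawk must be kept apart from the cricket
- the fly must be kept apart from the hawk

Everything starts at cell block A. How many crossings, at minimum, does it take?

7

Counting alone: the guard can take at most 2 across per trip to cell block B, so moving all 6 needs at least 3 loaded trips out, with a return between consecutive ones — at least 5 crossings.
The safety rule pushes this higher. Following every safe sequence of crossings, the most of the 6 that can be at cell block B as the transport cart arrives there on crossing 5 is 5 — never all 6.
So no plan with fewer than 7 crossings exists, and this one achieves 7:
1. Guard goes to cell block B with the cricket and the fly.  [cell block A: the frog, the gecko, the hawk, the mantis | cell block B: the cricket, the fly]
2. Guard goes back to cell block A alone.  [cell block A: the frog, the gecko, the hawk, the mantis | cell block B: the cricket, the fly]
3. Guard goes to cell block B with the frog and the mantis.  [cell block A: the gecko, the hawk | cell block B: the cricket, the fly, the frog, the mantis]
4. Guard goes back to cell block A with the cricket and the fly.  [cell block A: the cricket, the fly, the gecko, the hawk | cell block B: the frog, the mantis]
5. Guard goes to cell block B with the gecko and the hawk.  [cell block A: the cricket, the fly | cell block B: the frog, the gecko, the hawk, the mantis]
6. Guard goes back to cell block A alone.  [cell block A: the cricket, the fly | cell block B: the frog, the gecko, the hawk, the mantis]
7. Guard goes to cell block B with the cricket and the fly.  [cell block A: — | cell block B: the cricket, the fly, the frog, the gecko, the hawk, the mantis]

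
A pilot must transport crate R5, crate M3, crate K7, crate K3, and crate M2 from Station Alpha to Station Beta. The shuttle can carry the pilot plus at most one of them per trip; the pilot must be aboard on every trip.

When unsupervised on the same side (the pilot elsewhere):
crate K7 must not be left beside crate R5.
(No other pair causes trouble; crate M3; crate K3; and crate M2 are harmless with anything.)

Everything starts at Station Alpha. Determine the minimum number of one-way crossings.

9

Counting alone: the pilot can take at most 1 across per trip to Station Beta, so moving all 5 needs at least 5 loaded trips out, with a return between consecutive ones — at least 9 crossings.
The plan below uses exactly 9 crossings, so it is optimal:
1. Pilot goes to Station Beta with crate R5.  [Station Alpha: crate K3, crate K7, crate M2, crate M3 | Station Beta: crate R5]
2. Pilot goes back to Station Alpha alone.  [Station Alpha: crate K3, crate K7, crate M2, crate M3 | Station Beta: crate R5]
3. Pilot goes to Station Beta with crate M3.  [Station Alpha: crate K3, crate K7, crate M2 | Station Beta: crate M3, crate R5]
4. Pilot goes back to Station Alpha alone.  [Station Alpha: crate K3, crate K7, crate M2 | Station Beta: crate M3, crate R5]
5. Pilot goes to Station Beta with crate K3.  [Station Alpha: crate K7, crate M2 | Station Beta: crate K3, crate M3, crate R5]
6. Pilot goes back to Station Alpha alone.  [Station Alpha: crate K7, crate M2 | Station Beta: crate K3, crate M3, crate R5]
7. Pilot goes to Station Beta with crate M2.  [Station Alpha: crate K7 | Station Beta: crate K3, crate M2, crate M3, crate R5]
8. Pilot goes back to Station Alpha alone.  [Station Alpha: crate K7 | Station Beta: crate K3, crate M2, crate M3, crate R5]
9. Pilot goes to Station Beta with crate K7.  [Station Alpha: — | Station Beta: crate K3, crate K7, crate M2, crate M3, crate R5]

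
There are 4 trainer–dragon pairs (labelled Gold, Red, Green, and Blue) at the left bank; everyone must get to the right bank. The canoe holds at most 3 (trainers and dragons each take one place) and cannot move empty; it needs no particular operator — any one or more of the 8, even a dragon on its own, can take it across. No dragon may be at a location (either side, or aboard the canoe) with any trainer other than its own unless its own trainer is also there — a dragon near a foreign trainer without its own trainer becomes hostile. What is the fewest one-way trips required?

9

Counting alone: each trip to the right bank takes at most 3 across and each return brings at least 1 back, so after t trips out (and t−1 returns) at most 3t − (t−1) of the 8 are across; that first reaches 8 at t = 4, so at least 7 crossings are needed.
The safety rule pushes this higher. Following every safe sequence of crossings, the most of the 8 that can be at the right bank as the canoe arrives there on crossing 7 is 7 — never all 8.
So no plan with fewer than 9 crossings exists, and this one achieves 9:
1. dragon Gold and trainer Gold cross → the right bank.
2. trainer Gold crosses ← the left bank.
3. dragon Red, trainer Gold, and trainer Red cross → the right bank.
4. dragon Gold and trainer Gold cross ← the left bank.
5. trainer Blue, trainer Gold, and trainer Green cross → the right bank.
6. dragon Red crosses ← the left bank.
7. dragon Gold and dragon Red cross → the right bank.
8. dragon Gold crosses ← the left bank.
9. dragon Blue, dragon Gold, and dragon Green cross → the right bank.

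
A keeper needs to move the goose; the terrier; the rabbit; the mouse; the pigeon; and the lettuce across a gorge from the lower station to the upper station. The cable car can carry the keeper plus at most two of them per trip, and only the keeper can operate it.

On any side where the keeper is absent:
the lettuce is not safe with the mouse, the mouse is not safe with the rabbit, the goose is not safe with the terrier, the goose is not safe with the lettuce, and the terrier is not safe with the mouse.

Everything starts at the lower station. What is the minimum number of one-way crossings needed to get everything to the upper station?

Counting alone: the keeper can take at most 2 across per trip to the upper station, so moving all 6 needs at least 3 loaded trips out, with a return between consecutive ones — at least 5 crossings.
The safety rule pushes this higher. Following every safe sequence of crossings, the most of the 6 that can be at the upper station as the cable car arrives there on crossing 5 is 5 — never all 6.
So no plan with fewer than 7 crossings exists, and this one achieves 7:
1. Keeper goes to the upper station with the goose and the mouse.  [the lower station: the lettuce, the pigeon, the rabbit, the terrier | the upper station: the goose, the mouse]
2. Keeper goes back to the lower station alone.  [the lower station: the lettuce, the pigeon, the rabbit, the terrier | the upper station: the goose, the mouse]
3. Keeper goes to the upper station with the rabbit and the terrier.  [the lower station: the lettuce, the pigeon | the upper station: the goose, the mouse, the rabbit, the terrier]
4. Keeper goes back to the lower station with the goose and the mouse.  [the lower station: the goose, the lettuce, the mouse, the pigeon | the upper station: the rabbit, the terrier]
5. Keeper goes to the upper station with the lettuce and the pigeon.  [the lower station: the goose, the mouse | the upper station: the lettuce, the pigeon, the rabbit, the terrier]
6. Keeper goes back to the lower station alone.  [the lower station: the goose, the mouse | the upper station: the lettuce, the pigeon, the rabbit, the terrier]
7. Keeper goes to the upper station with the goose and the mouse.  [the lower station: — | the upper station: the goose, the lettuce, the mouse, the pigeon, the rabbit, the terrier]

7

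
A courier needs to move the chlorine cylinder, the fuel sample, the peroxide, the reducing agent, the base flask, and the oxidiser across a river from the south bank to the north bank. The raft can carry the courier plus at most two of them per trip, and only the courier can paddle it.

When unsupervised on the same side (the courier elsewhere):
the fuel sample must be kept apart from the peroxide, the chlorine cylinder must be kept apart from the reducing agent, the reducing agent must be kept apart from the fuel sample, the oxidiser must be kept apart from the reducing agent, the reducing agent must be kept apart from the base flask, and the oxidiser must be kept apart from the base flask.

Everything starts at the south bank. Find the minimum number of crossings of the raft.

Whatever the first load, the items left behind include a forbidden pair without the courier. No opening move is safe, so no plan exists.

impossible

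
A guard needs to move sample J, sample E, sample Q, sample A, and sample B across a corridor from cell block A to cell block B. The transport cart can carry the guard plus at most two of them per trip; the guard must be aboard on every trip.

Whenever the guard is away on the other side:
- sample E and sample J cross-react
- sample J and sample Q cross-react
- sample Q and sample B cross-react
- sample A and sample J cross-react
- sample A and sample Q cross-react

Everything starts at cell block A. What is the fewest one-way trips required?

7

Counting alone: the guard can take at most 2 across per trip to cell block B, so moving all 5 needs at least 3 loaded trips out, with a return between consecutive ones — at least 5 crossings.
The safety rule pushes this higher. Following every safe sequence of crossings, the most of the 5 that can be at cell block B as the transport cart arrives there on crossing 5 is 4 — never all 5.
So no plan with fewer than 7 crossings exists, and this one achieves 7:
1. Guard goes to cell block B with sample J and sample Q.
2. Guard goes back to cell block A with sample J.
3. Guard goes to cell block B with sample E and sample J.
4. Guard goes back to cell block A with sample J.
5. Guard goes to cell block B with sample A and sample B.
6. Guard goes back to cell block A with sample Q.
7. Guard goes to cell block B with sample J and sample Q.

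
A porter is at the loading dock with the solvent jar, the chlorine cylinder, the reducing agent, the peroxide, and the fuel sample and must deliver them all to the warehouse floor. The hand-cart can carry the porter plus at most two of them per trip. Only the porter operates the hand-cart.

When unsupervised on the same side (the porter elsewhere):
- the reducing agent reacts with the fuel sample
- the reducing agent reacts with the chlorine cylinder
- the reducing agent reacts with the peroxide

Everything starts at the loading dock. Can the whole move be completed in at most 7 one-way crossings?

Yes

Yes — this plan uses 5 crossings (≤ 7):
1. Porter goes to the warehouse floor with the reducing agent and the solvent jar.
2. Porter goes back to the loading dock alone.
3. Porter goes to the warehouse floor with the chlorine cylinder and the peroxide.
4. Porter goes back to the loading dock with the reducing agent.
5. Porter goes to the warehouse floor with the fuel sample and the reducing agent.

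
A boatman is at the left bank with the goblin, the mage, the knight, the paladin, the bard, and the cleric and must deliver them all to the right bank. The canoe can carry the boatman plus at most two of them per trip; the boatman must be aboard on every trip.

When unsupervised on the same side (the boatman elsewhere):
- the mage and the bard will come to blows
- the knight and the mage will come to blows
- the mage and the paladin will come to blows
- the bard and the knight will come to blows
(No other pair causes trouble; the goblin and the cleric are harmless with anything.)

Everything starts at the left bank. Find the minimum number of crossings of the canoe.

9

Counting alone: the boatman can take at most 2 across per trip to the right bank, so moving all 6 needs at least 3 loaded trips out, with a return between consecutive ones — at least 5 crossings.
The safety rule pushes this higher. Following every safe sequence of crossings, the most of the 6 that can be at the right bank as the canoe arrives there on crossings 5, 7 is 4, 5 respectively — never all 6.
So no plan with fewer than 9 crossings exists, and this one achieves 9:
1. Boatman goes to the right bank with the knight and the mage.  [the left bank: the bard, the cleric, the goblin, the paladin | the right bank: the knight, the mage]
2. Boatman goes back to the left bank with the mage.  [the left bank: the bard, the cleric, the goblin, the mage, the paladin | the right bank: the knight]
3. Boatman goes to the right bank with the goblin and the mage.  [the left bank: the bard, the cleric, the paladin | the right bank: the goblin, the knight, the mage]
4. Boatman goes back to the left bank with the mage.  [the left bank: the bard, the cleric, the mage, the paladin | the right bank: the goblin, the knight]
5. Boatman goes to the right bank with the mage and the paladin.  [the left bank: the bard, the cleric | the right bank: the goblin, the knight, the mage, the paladin]
6. Boatman goes back to the left bank with the mage.  [the left bank: the bard, the cleric, the mage | the right bank: the goblin, the knight, the paladin]
7. Boatman goes to the right bank with the cleric and the mage.  [the left bank: the bard | the right bank: the cleric, the goblin, the knight, the mage, the paladin]
8. Boatman goes back to the left bank with the mage.  [the left bank: the bard, the mage | the right bank: the cleric, the goblin, the knight, the paladin]
9. Boatman goes to the right bank with the bard and the mage.  [the left bank: — | the right bank: the bard, the cleric, the goblin, the knight, the mage, the paladin]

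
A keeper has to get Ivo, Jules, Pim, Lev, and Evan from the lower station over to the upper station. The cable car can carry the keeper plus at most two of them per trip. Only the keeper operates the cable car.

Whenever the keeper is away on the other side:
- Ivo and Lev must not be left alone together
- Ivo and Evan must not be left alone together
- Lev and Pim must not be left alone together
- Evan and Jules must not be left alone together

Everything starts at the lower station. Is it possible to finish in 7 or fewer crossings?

Yes — this plan uses 7 crossings (≤ 7):
1. Keeper goes to the upper station with Evan and Lev.  [the lower station: Ivo, Jules, Pim | the upper station: Evan, Lev]
2. Keeper goes back to the lower station alone.  [the lower station: Ivo, Jules, Pim | the upper station: Evan, Lev]
3. Keeper goes to the upper station with Ivo.  [the lower station: Jules, Pim | the upper station: Evan, Ivo, Lev]
4. Keeper goes back to the lower station with Evan and Lev.  [the lower station: Evan, Jules, Lev, Pim | the upper station: Ivo]
5. Keeper goes to the upper station with Jules and Pim.  [the lower station: Evan, Lev | the upper station: Ivo, Jules, Pim]
6. Keeper goes back to the lower station alone.  [the lower station: Evan, Lev | the upper station: Ivo, Jules, Pim]
7. Keeper goes to the upper station with Evan and Lev.  [the lower station: — | the upper station: Evan, Ivo, Jules, Lev, Pim]

Yes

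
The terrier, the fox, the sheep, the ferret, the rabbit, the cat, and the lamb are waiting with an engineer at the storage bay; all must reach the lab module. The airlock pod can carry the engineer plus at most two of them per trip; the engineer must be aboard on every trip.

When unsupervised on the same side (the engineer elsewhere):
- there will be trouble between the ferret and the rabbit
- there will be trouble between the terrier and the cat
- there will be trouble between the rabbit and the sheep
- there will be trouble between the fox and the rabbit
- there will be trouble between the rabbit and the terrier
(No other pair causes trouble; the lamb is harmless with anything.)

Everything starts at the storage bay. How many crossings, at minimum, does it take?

9

Counting alone: the engineer can take at most 2 across per trip to the lab module, so moving all 7 needs at least 4 loaded trips out, with a return between consecutive ones — at least 7 crossings.
The safety rule pushes this higher. Following every safe sequence of crossings, the most of the 7 that can be at the lab module as the airlock pod arrives there on crossing 7 is 6 — never all 7.
So no plan with fewer than 9 crossings exists, and this one achieves 9:
1. Engineer goes to the lab module with the rabbit and the terrier.  [the storage bay: the cat, the ferret, the fox, the lamb, the sheep | the lab module: the rabbit, the terrier]
2. Engineer goes back to the storage bay with the terrier.  [the storage bay: the cat, the ferret, the fox, the lamb, the sheep, the terrier | the lab module: the rabbit]
3. Engineer goes to the lab module with the fox and the terrier.  [the storage bay: the cat, the ferret, the lamb, the sheep | the lab module: the fox, the rabbit, the terrier]
4. Engineer goes back to the storage bay with the rabbit.  [the storage bay: the cat, the ferret, the lamb, the rabbit, the sheep | the lab module: the fox, the terrier]
5. Engineer goes to the lab module with the ferret and the sheep.  [the storage bay: the cat, the lamb, the rabbit | the lab module: the ferret, the fox, the sheep, the terrier]
6. Engineer goes back to the storage bay alone.  [the storage bay: the cat, the lamb, the rabbit | the lab module: the ferret, the fox, the sheep, the terrier]
7. Engineer goes to the lab module with the lamb.  [the storage bay: the cat, the rabbit | the lab module: the ferret, the fox, the lamb, the sheep, the terrier]
8. Engineer goes back to the storage bay alone.  [the storage bay: the cat, the rabbit | the lab module: the ferret, the fox, the lamb, the sheep, the terrier]
9. Engineer goes to the lab module with the cat and the rabbit.  [the storage bay: — | the lab module: the cat, the ferret, the fox, the lamb, the rabbit, the sheep, the terrier]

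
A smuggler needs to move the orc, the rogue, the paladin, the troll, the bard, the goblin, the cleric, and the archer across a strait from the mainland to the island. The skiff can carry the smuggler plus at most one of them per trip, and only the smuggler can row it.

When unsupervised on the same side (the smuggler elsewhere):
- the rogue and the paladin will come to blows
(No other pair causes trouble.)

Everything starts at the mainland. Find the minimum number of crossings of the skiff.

Counting alone: the smuggler can take at most 1 across per trip to the island, so moving all 8 needs at least 8 loaded trips out, with a return between consecutive ones — at least 15 crossings.
The plan below uses exactly 15 crossings, so it is optimal:
1. Smuggler goes to the island with the rogue.  [the mainland: the archer, the bard, the cleric, the goblin, the orc, the paladin, the troll | the island: the rogue]
2. Smuggler goes back to the mainland alone.  [the mainland: the archer, the bard, the cleric, the goblin, the orc, the paladin, the troll | the island: the rogue]
3. Smuggler goes to the island with the orc.  [the mainland: the archer, the bard, the cleric, the goblin, the paladin, the troll | the island: the orc, the rogue]
4. Smuggler goes back to the mainland alone.  [the mainland: the archer, the bard, the cleric, the goblin, the paladin, the troll | the island: the orc, the rogue]
5. Smuggler goes to the island with the troll.  [the mainland: the archer, the bard, the cleric, the goblin, the paladin | the island: the orc, the rogue, the troll]
6. Smuggler goes back to the mainland alone.  [the mainland: the archer, the bard, the cleric, the goblin, the paladin | the island: the orc, the rogue, the troll]
7. Smuggler goes to the island with the bard.  [the mainland: the archer, the cleric, the goblin, the paladin | the island: the bard, the orc, the rogue, the troll]
8. Smuggler goes back to the mainland alone.  [the mainland: the archer, the cleric, the goblin, the paladin | the island: the bard, the orc, the rogue, the troll]
9. Smuggler goes to the island with the goblin.  [the mainland: the archer, the cleric, the paladin | the island: the bard, the goblin, the orc, the rogue, the troll]
10. Smuggler goes back to the mainland alone.  [the mainland: the archer, the cleric, the paladin | the island: the bard, the goblin, the orc, the rogue, the troll]
11. Smuggler goes to the island with the cleric.  [the mainland: the archer, the paladin | the island: the bard, the cleric, the goblin, the orc, the rogue, the troll]
12. Smuggler goes back to the mainland alone.  [the mainland: the archer, the paladin | the island: the bard, the cleric, the goblin, the orc, the rogue, the troll]
13. Smuggler goes to the island with the archer.  [the mainland: the paladin | the island: the archer, the bard, the cleric, the goblin, the orc, the rogue, the troll]
14. Smuggler goes back to the mainland alone.  [the mainland: the paladin | the island: the archer, the bard, the cleric, the goblin, the orc, the rogue, the troll]
15. Smuggler goes to the island with the paladin.  [the mainland: — | the island: the archer, the bard, the cleric, the goblin, the orc, the paladin, the rogue, the troll]

15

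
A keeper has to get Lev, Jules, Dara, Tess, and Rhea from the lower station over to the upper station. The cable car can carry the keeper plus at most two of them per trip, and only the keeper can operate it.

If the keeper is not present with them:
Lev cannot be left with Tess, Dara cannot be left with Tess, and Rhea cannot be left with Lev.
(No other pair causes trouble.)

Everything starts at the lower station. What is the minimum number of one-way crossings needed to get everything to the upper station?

5

Counting alone: the keeper can take at most 2 across per trip to the upper station, so moving all 5 needs at least 3 loaded trips out, with a return between consecutive ones — at least 5 crossings.
The plan below uses exactly 5 crossings, so it is optimal:
1. Keeper goes to the upper station with Dara and Lev.  [the lower station: Jules, Rhea, Tess | the upper station: Dara, Lev]
2. Keeper goes back to the lower station alone.  [the lower station: Jules, Rhea, Tess | the upper station: Dara, Lev]
3. Keeper goes to the upper station with Jules.  [the lower station: Rhea, Tess | the upper station: Dara, Jules, Lev]
4. Keeper goes back to the lower station alone.  [the lower station: Rhea, Tess | the upper station: Dara, Jules, Lev]
5. Keeper goes to the upper station with Rhea and Tess.  [the lower station: — | the upper station: Dara, Jules, Lev, Rhea, Tess]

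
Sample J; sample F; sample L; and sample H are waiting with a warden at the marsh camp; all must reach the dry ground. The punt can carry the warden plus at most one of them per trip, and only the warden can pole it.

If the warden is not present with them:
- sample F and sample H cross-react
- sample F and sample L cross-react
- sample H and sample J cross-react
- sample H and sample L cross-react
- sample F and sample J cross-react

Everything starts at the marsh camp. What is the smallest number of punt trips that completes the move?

impossible

Whatever the first load, the items left behind include a forbidden pair without the warden. No opening move is safe, so no plan exists.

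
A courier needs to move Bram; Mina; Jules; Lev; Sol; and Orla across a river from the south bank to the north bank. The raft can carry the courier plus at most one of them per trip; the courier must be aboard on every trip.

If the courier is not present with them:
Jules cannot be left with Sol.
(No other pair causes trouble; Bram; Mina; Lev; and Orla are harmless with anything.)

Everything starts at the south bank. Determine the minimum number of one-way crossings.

11

Counting alone: the courier can take at most 1 across per trip to the north bank, so moving all 6 needs at least 6 loaded trips out, with a return between consecutive ones — at least 11 crossings.
The plan below uses exactly 11 crossings, so it is optimal:
1. Courier goes to the north bank with Jules.
2. Courier goes back to the south bank alone.
3. Courier goes to the north bank with Bram.
4. Courier goes back to the south bank alone.
5. Courier goes to the north bank with Mina.
6. Courier goes back to the south bank alone.
7. Courier goes to the north bank with Lev.
8. Courier goes back to the south bank alone.
9. Courier goes to the north bank with Orla.
10. Courier goes back to the south bank alone.
11. Courier goes to the north bank with Sol.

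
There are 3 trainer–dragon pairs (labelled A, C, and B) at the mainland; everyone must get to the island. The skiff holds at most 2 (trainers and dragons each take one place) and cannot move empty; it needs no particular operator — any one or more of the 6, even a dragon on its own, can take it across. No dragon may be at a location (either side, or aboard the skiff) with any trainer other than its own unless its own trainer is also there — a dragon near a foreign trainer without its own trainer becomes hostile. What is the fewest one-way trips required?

11

Counting alone: each trip to the island takes at most 2 across and each return brings at least 1 back, so after t trips out (and t−1 returns) at most 2t − (t−1) of the 6 are across; that first reaches 6 at t = 5, so at least 9 crossings are needed.
The safety rule pushes this higher. Following every safe sequence of crossings, the most of the 6 that can be at the island as the skiff arrives there on crossing 9 is 5 — never all 6.
So no plan with fewer than 11 crossings exists, and this one achieves 11:
1. dragon A and trainer A cross → the island.
2. trainer A crosses ← the mainland.
3. dragon B and dragon C cross → the island.
4. dragon A crosses ← the mainland.
5. trainer B and trainer C cross → the island.
6. dragon C and trainer C cross ← the mainland.
7. trainer A and trainer C cross → the island.
8. dragon B crosses ← the mainland.
9. dragon A and dragon C cross → the island.
10. trainer B crosses ← the mainland.
11. dragon B and trainer B cross → the island.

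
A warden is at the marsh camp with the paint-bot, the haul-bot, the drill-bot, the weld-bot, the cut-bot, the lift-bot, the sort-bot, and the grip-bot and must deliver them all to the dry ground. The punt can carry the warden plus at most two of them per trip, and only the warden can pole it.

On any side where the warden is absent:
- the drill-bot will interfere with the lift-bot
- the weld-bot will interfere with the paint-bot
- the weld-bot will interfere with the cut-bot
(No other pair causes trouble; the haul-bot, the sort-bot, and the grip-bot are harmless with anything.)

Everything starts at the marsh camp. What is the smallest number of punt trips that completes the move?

Counting alone: the warden can take at most 2 across per trip to the dry ground, so moving all 8 needs at least 4 loaded trips out, with a return between consecutive ones — at least 7 crossings.
The safety rule pushes this higher. Following every safe sequence of crossings, the most of the 8 that can be at the dry ground as the punt arrives there on crossing 7 is 7 — never all 8.
So no plan with fewer than 9 crossings exists, and this one achieves 9:
1. Warden goes to the dry ground with the drill-bot and the weld-bot.  [the marsh camp: the cut-bot, the grip-bot, the haul-bot, the lift-bot, the paint-bot, the sort-bot | the dry ground: the drill-bot, the weld-bot]
2. Warden goes back to the marsh camp alone.  [the marsh camp: the cut-bot, the grip-bot, the haul-bot, the lift-bot, the paint-bot, the sort-bot | the dry ground: the drill-bot, the weld-bot]
3. Warden goes to the dry ground with the paint-bot.  [the marsh camp: the cut-bot, the grip-bot, the haul-bot, the lift-bot, the sort-bot | the dry ground: the drill-bot, the paint-bot, the weld-bot]
4. Warden goes back to the marsh camp with the weld-bot.  [the marsh camp: the cut-bot, the grip-bot, the haul-bot, the lift-bot, the sort-bot, the weld-bot | the dry ground: the drill-bot, the paint-bot]
5. Warden goes to the dry ground with the cut-bot and the haul-bot.  [the marsh camp: the grip-bot, the lift-bot, the sort-bot, the weld-bot | the dry ground: the cut-bot, the drill-bot, the haul-bot, the paint-bot]
6. Warden goes back to the marsh camp alone.  [the marsh camp: the grip-bot, the lift-bot, the sort-bot, the weld-bot | the dry ground: the cut-bot, the drill-bot, the haul-bot, the paint-bot]
7. Warden goes to the dry ground with the grip-bot and the sort-bot.  [the marsh camp: the lift-bot, the weld-bot | the dry ground: the cut-bot, the drill-bot, the grip-bot, the haul-bot, the paint-bot, the sort-bot]
8. Warden goes back to the marsh camp alone.  [the marsh camp: the lift-bot, the weld-bot | the dry ground: the cut-bot, the drill-bot, the grip-bot, the haul-bot, the paint-bot, the sort-bot]
9. Warden goes to the dry ground with the lift-bot and the weld-bot.  [the marsh camp: — | the dry ground: the cut-bot, the drill-bot, the grip-bot, the haul-bot, the lift-bot, the paint-bot, the sort-bot, the weld-bot]

9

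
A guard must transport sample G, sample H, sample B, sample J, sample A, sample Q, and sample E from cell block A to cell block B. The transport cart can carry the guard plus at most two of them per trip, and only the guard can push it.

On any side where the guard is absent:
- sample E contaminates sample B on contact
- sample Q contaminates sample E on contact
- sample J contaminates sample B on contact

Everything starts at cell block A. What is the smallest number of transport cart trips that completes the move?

7

Counting alone: the guard can take at most 2 across per trip to cell block B, so moving all 7 needs at least 4 loaded trips out, with a return between consecutive ones — at least 7 crossings.
The plan below uses exactly 7 crossings, so it is optimal:
1. Guard goes to cell block B with sample B and sample Q.  [cell block A: sample A, sample E, sample G, sample H, sample J | cell block B: sample B, sample Q]
2. Guard goes back to cell block A alone.  [cell block A: sample A, sample E, sample G, sample H, sample J | cell block B: sample B, sample Q]
3. Guard goes to cell block B with sample G.  [cell block A: sample A, sample E, sample H, sample J | cell block B: sample B, sample G, sample Q]
4. Guard goes back to cell block A alone.  [cell block A: sample A, sample E, sample H, sample J | cell block B: sample B, sample G, sample Q]
5. Guard goes to cell block B with sample A and sample H.  [cell block A: sample E, sample J | cell block B: sample A, sample B, sample G, sample H, sample Q]
6. Guard goes back to cell block A alone.  [cell block A: sample E, sample J | cell block B: sample A, sample B, sample G, sample H, sample Q]
7. Guard goes to cell block B with sample E and sample J.  [cell block A: — | cell block B: sample A, sample B, sample E, sample G, sample H, sample J, sample Q]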